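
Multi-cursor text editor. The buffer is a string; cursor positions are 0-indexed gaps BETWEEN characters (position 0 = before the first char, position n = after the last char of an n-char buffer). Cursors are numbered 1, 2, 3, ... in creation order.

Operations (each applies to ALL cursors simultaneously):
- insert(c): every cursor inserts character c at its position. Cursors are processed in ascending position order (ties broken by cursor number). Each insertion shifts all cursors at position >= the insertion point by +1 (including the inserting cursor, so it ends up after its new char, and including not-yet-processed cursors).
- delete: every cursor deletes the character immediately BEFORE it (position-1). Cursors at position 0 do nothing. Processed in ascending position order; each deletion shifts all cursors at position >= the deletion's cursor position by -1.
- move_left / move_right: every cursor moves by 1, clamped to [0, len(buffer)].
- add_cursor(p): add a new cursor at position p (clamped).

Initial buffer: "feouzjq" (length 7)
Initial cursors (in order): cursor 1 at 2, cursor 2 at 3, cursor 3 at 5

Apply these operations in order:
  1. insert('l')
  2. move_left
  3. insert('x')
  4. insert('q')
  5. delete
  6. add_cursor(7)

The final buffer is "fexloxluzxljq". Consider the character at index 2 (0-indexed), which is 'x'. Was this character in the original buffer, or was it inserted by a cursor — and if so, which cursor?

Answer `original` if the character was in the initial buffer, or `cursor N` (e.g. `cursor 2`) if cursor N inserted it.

Answer: cursor 1

Derivation:
After op 1 (insert('l')): buffer="feloluzljq" (len 10), cursors c1@3 c2@5 c3@8, authorship ..1.2..3..
After op 2 (move_left): buffer="feloluzljq" (len 10), cursors c1@2 c2@4 c3@7, authorship ..1.2..3..
After op 3 (insert('x')): buffer="fexloxluzxljq" (len 13), cursors c1@3 c2@6 c3@10, authorship ..11.22..33..
After op 4 (insert('q')): buffer="fexqloxqluzxqljq" (len 16), cursors c1@4 c2@8 c3@13, authorship ..111.222..333..
After op 5 (delete): buffer="fexloxluzxljq" (len 13), cursors c1@3 c2@6 c3@10, authorship ..11.22..33..
After op 6 (add_cursor(7)): buffer="fexloxluzxljq" (len 13), cursors c1@3 c2@6 c4@7 c3@10, authorship ..11.22..33..
Authorship (.=original, N=cursor N): . . 1 1 . 2 2 . . 3 3 . .
Index 2: author = 1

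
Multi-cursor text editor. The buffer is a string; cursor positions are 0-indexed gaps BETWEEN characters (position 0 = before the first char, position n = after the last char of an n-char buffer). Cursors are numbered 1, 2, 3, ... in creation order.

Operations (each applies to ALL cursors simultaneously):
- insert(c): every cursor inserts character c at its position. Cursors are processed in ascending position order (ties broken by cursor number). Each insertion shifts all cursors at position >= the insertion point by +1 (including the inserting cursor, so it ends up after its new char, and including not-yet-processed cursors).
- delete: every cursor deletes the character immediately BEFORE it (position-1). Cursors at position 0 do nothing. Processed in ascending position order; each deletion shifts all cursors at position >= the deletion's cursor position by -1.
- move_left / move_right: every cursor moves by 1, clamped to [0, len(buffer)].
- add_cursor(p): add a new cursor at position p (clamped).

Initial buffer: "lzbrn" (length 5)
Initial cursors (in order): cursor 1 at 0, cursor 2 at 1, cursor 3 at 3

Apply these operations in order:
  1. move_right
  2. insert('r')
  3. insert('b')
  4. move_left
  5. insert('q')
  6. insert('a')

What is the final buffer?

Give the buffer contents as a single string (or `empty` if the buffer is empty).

After op 1 (move_right): buffer="lzbrn" (len 5), cursors c1@1 c2@2 c3@4, authorship .....
After op 2 (insert('r')): buffer="lrzrbrrn" (len 8), cursors c1@2 c2@4 c3@7, authorship .1.2..3.
After op 3 (insert('b')): buffer="lrbzrbbrrbn" (len 11), cursors c1@3 c2@6 c3@10, authorship .11.22..33.
After op 4 (move_left): buffer="lrbzrbbrrbn" (len 11), cursors c1@2 c2@5 c3@9, authorship .11.22..33.
After op 5 (insert('q')): buffer="lrqbzrqbbrrqbn" (len 14), cursors c1@3 c2@7 c3@12, authorship .111.222..333.
After op 6 (insert('a')): buffer="lrqabzrqabbrrqabn" (len 17), cursors c1@4 c2@9 c3@15, authorship .1111.2222..3333.

Answer: lrqabzrqabbrrqabn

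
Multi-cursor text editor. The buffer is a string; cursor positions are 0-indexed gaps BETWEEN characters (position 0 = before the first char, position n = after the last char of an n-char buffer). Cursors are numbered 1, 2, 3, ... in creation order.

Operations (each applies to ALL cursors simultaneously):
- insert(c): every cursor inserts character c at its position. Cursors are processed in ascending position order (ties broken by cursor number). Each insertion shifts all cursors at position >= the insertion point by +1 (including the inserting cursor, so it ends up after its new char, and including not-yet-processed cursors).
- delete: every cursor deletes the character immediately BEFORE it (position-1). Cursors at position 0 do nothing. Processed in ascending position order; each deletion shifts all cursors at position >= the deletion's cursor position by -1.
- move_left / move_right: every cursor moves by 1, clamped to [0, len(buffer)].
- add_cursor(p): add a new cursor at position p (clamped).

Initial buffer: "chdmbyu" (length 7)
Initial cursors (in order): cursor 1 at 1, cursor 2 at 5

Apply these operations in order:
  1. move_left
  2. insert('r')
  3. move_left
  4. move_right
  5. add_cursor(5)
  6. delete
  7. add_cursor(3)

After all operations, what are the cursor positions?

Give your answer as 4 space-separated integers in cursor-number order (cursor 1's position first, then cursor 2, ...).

Answer: 0 3 3 3

Derivation:
After op 1 (move_left): buffer="chdmbyu" (len 7), cursors c1@0 c2@4, authorship .......
After op 2 (insert('r')): buffer="rchdmrbyu" (len 9), cursors c1@1 c2@6, authorship 1....2...
After op 3 (move_left): buffer="rchdmrbyu" (len 9), cursors c1@0 c2@5, authorship 1....2...
After op 4 (move_right): buffer="rchdmrbyu" (len 9), cursors c1@1 c2@6, authorship 1....2...
After op 5 (add_cursor(5)): buffer="rchdmrbyu" (len 9), cursors c1@1 c3@5 c2@6, authorship 1....2...
After op 6 (delete): buffer="chdbyu" (len 6), cursors c1@0 c2@3 c3@3, authorship ......
After op 7 (add_cursor(3)): buffer="chdbyu" (len 6), cursors c1@0 c2@3 c3@3 c4@3, authorship ......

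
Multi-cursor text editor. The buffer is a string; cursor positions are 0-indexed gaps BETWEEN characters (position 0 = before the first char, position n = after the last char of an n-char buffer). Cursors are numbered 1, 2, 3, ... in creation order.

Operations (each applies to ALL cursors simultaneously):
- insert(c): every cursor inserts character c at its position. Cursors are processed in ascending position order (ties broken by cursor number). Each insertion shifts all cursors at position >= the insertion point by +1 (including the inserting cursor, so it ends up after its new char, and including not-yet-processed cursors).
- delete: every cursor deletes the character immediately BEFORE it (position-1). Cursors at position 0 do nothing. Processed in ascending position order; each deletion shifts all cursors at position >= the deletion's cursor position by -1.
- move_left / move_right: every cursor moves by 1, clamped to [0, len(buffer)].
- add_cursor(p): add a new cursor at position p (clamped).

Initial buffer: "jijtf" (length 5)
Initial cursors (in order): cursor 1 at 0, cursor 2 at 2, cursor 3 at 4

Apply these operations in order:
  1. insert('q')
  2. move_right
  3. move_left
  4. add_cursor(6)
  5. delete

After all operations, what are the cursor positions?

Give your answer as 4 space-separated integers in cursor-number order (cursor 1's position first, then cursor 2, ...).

Answer: 0 2 3 3

Derivation:
After op 1 (insert('q')): buffer="qjiqjtqf" (len 8), cursors c1@1 c2@4 c3@7, authorship 1..2..3.
After op 2 (move_right): buffer="qjiqjtqf" (len 8), cursors c1@2 c2@5 c3@8, authorship 1..2..3.
After op 3 (move_left): buffer="qjiqjtqf" (len 8), cursors c1@1 c2@4 c3@7, authorship 1..2..3.
After op 4 (add_cursor(6)): buffer="qjiqjtqf" (len 8), cursors c1@1 c2@4 c4@6 c3@7, authorship 1..2..3.
After op 5 (delete): buffer="jijf" (len 4), cursors c1@0 c2@2 c3@3 c4@3, authorship ....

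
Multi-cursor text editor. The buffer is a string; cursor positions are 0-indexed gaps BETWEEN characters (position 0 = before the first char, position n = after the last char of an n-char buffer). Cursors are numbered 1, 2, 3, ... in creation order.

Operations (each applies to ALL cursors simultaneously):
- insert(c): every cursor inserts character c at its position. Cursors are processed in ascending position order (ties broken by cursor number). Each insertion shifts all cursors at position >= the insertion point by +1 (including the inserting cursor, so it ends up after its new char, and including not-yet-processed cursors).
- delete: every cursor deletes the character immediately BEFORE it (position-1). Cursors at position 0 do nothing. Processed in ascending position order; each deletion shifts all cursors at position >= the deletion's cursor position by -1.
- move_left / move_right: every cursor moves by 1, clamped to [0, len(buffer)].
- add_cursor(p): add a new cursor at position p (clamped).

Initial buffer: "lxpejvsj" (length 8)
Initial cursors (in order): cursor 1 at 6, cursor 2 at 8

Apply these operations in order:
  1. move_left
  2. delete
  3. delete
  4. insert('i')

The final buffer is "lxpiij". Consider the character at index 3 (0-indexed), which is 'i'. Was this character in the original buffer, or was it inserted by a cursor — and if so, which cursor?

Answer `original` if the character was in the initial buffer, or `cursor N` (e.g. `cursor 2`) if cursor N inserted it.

Answer: cursor 1

Derivation:
After op 1 (move_left): buffer="lxpejvsj" (len 8), cursors c1@5 c2@7, authorship ........
After op 2 (delete): buffer="lxpevj" (len 6), cursors c1@4 c2@5, authorship ......
After op 3 (delete): buffer="lxpj" (len 4), cursors c1@3 c2@3, authorship ....
After op 4 (insert('i')): buffer="lxpiij" (len 6), cursors c1@5 c2@5, authorship ...12.
Authorship (.=original, N=cursor N): . . . 1 2 .
Index 3: author = 1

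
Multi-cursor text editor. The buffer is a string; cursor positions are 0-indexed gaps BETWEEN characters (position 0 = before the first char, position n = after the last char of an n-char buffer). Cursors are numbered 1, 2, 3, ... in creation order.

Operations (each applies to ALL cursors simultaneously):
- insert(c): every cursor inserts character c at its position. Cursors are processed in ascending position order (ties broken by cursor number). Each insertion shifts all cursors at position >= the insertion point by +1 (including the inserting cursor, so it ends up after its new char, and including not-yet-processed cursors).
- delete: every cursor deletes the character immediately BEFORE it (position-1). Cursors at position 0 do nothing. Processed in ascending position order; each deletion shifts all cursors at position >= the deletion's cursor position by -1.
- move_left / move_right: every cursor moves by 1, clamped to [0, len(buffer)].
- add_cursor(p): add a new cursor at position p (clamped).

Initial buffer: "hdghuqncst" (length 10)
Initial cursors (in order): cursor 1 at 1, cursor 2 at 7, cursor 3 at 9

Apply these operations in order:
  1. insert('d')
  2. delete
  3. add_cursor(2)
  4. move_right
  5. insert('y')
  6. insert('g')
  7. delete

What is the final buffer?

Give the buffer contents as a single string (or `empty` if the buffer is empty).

After op 1 (insert('d')): buffer="hddghuqndcsdt" (len 13), cursors c1@2 c2@9 c3@12, authorship .1......2..3.
After op 2 (delete): buffer="hdghuqncst" (len 10), cursors c1@1 c2@7 c3@9, authorship ..........
After op 3 (add_cursor(2)): buffer="hdghuqncst" (len 10), cursors c1@1 c4@2 c2@7 c3@9, authorship ..........
After op 4 (move_right): buffer="hdghuqncst" (len 10), cursors c1@2 c4@3 c2@8 c3@10, authorship ..........
After op 5 (insert('y')): buffer="hdygyhuqncysty" (len 14), cursors c1@3 c4@5 c2@11 c3@14, authorship ..1.4.....2..3
After op 6 (insert('g')): buffer="hdyggyghuqncygstyg" (len 18), cursors c1@4 c4@7 c2@14 c3@18, authorship ..11.44.....22..33
After op 7 (delete): buffer="hdygyhuqncysty" (len 14), cursors c1@3 c4@5 c2@11 c3@14, authorship ..1.4.....2..3

Answer: hdygyhuqncysty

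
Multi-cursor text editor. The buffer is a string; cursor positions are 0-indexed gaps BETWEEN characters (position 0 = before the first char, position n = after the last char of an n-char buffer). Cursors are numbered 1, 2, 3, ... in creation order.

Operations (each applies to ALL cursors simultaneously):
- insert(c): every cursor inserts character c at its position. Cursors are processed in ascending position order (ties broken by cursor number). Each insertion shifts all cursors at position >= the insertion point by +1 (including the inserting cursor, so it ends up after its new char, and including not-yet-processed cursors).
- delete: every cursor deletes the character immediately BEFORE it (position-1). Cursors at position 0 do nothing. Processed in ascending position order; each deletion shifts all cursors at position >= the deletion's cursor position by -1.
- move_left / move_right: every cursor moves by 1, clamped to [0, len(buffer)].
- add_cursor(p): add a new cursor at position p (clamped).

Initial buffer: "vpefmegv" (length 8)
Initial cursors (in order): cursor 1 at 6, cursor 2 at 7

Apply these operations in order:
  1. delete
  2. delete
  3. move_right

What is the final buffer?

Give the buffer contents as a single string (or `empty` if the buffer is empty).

After op 1 (delete): buffer="vpefmv" (len 6), cursors c1@5 c2@5, authorship ......
After op 2 (delete): buffer="vpev" (len 4), cursors c1@3 c2@3, authorship ....
After op 3 (move_right): buffer="vpev" (len 4), cursors c1@4 c2@4, authorship ....

Answer: vpev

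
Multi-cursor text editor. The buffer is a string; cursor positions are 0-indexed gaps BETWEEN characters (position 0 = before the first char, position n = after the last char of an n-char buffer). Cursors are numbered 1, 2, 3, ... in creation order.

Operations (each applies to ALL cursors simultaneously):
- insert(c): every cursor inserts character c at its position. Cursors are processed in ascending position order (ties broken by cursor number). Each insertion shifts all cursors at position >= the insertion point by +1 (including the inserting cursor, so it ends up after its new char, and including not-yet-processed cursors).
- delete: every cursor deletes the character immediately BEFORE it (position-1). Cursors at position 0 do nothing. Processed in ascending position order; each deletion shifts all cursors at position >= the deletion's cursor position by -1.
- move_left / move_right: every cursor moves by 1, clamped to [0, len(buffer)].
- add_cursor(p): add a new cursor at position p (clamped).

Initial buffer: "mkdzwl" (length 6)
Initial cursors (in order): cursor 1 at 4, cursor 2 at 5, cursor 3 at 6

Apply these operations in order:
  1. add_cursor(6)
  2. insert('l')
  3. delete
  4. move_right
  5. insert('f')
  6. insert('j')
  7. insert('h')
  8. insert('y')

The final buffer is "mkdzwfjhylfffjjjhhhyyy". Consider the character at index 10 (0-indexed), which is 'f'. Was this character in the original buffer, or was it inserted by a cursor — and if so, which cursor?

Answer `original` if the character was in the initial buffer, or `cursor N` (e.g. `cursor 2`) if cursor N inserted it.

After op 1 (add_cursor(6)): buffer="mkdzwl" (len 6), cursors c1@4 c2@5 c3@6 c4@6, authorship ......
After op 2 (insert('l')): buffer="mkdzlwllll" (len 10), cursors c1@5 c2@7 c3@10 c4@10, authorship ....1.2.34
After op 3 (delete): buffer="mkdzwl" (len 6), cursors c1@4 c2@5 c3@6 c4@6, authorship ......
After op 4 (move_right): buffer="mkdzwl" (len 6), cursors c1@5 c2@6 c3@6 c4@6, authorship ......
After op 5 (insert('f')): buffer="mkdzwflfff" (len 10), cursors c1@6 c2@10 c3@10 c4@10, authorship .....1.234
After op 6 (insert('j')): buffer="mkdzwfjlfffjjj" (len 14), cursors c1@7 c2@14 c3@14 c4@14, authorship .....11.234234
After op 7 (insert('h')): buffer="mkdzwfjhlfffjjjhhh" (len 18), cursors c1@8 c2@18 c3@18 c4@18, authorship .....111.234234234
After op 8 (insert('y')): buffer="mkdzwfjhylfffjjjhhhyyy" (len 22), cursors c1@9 c2@22 c3@22 c4@22, authorship .....1111.234234234234
Authorship (.=original, N=cursor N): . . . . . 1 1 1 1 . 2 3 4 2 3 4 2 3 4 2 3 4
Index 10: author = 2

Answer: cursor 2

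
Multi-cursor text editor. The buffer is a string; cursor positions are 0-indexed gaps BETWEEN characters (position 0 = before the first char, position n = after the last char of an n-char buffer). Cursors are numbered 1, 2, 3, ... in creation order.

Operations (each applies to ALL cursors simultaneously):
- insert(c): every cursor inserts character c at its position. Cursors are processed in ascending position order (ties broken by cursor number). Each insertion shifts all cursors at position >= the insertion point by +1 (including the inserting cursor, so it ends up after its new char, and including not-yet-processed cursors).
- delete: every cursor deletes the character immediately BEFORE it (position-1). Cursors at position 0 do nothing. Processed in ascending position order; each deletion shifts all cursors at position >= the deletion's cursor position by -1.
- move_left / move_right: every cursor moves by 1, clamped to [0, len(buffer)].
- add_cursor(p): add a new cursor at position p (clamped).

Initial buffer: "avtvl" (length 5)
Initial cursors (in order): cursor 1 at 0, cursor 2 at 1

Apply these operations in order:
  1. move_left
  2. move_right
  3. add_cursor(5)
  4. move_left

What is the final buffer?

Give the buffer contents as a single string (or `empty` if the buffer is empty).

After op 1 (move_left): buffer="avtvl" (len 5), cursors c1@0 c2@0, authorship .....
After op 2 (move_right): buffer="avtvl" (len 5), cursors c1@1 c2@1, authorship .....
After op 3 (add_cursor(5)): buffer="avtvl" (len 5), cursors c1@1 c2@1 c3@5, authorship .....
After op 4 (move_left): buffer="avtvl" (len 5), cursors c1@0 c2@0 c3@4, authorship .....

Answer: avtvl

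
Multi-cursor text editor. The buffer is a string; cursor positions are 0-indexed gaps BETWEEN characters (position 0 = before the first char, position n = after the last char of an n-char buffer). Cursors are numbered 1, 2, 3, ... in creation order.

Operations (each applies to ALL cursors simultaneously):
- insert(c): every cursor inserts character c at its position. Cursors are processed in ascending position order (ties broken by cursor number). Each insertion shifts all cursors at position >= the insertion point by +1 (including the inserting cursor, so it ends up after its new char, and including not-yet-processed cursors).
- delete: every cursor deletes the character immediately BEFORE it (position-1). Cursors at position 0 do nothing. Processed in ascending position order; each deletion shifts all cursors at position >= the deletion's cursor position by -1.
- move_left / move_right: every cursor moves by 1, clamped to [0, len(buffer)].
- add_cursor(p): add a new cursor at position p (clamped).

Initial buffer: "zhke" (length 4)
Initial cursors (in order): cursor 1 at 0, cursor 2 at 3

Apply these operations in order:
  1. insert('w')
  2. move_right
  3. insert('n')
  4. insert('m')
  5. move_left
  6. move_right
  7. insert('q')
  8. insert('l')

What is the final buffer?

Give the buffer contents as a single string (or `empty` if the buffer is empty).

Answer: wznmqlhkwenmql

Derivation:
After op 1 (insert('w')): buffer="wzhkwe" (len 6), cursors c1@1 c2@5, authorship 1...2.
After op 2 (move_right): buffer="wzhkwe" (len 6), cursors c1@2 c2@6, authorship 1...2.
After op 3 (insert('n')): buffer="wznhkwen" (len 8), cursors c1@3 c2@8, authorship 1.1..2.2
After op 4 (insert('m')): buffer="wznmhkwenm" (len 10), cursors c1@4 c2@10, authorship 1.11..2.22
After op 5 (move_left): buffer="wznmhkwenm" (len 10), cursors c1@3 c2@9, authorship 1.11..2.22
After op 6 (move_right): buffer="wznmhkwenm" (len 10), cursors c1@4 c2@10, authorship 1.11..2.22
After op 7 (insert('q')): buffer="wznmqhkwenmq" (len 12), cursors c1@5 c2@12, authorship 1.111..2.222
After op 8 (insert('l')): buffer="wznmqlhkwenmql" (len 14), cursors c1@6 c2@14, authorship 1.1111..2.2222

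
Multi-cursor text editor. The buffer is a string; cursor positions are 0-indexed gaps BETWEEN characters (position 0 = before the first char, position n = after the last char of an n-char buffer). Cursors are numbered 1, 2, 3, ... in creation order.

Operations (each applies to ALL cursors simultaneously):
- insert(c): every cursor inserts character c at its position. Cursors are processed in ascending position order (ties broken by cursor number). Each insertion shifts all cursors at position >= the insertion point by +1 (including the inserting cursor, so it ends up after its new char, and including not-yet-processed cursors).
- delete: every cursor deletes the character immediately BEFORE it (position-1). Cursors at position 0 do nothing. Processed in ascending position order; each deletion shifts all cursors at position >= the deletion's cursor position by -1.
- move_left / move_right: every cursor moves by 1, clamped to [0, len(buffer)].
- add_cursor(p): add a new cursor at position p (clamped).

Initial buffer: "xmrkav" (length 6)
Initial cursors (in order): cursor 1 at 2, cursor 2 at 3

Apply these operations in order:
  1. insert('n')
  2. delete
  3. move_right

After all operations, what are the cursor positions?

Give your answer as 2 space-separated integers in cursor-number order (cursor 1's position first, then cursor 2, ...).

Answer: 3 4

Derivation:
After op 1 (insert('n')): buffer="xmnrnkav" (len 8), cursors c1@3 c2@5, authorship ..1.2...
After op 2 (delete): buffer="xmrkav" (len 6), cursors c1@2 c2@3, authorship ......
After op 3 (move_right): buffer="xmrkav" (len 6), cursors c1@3 c2@4, authorship ......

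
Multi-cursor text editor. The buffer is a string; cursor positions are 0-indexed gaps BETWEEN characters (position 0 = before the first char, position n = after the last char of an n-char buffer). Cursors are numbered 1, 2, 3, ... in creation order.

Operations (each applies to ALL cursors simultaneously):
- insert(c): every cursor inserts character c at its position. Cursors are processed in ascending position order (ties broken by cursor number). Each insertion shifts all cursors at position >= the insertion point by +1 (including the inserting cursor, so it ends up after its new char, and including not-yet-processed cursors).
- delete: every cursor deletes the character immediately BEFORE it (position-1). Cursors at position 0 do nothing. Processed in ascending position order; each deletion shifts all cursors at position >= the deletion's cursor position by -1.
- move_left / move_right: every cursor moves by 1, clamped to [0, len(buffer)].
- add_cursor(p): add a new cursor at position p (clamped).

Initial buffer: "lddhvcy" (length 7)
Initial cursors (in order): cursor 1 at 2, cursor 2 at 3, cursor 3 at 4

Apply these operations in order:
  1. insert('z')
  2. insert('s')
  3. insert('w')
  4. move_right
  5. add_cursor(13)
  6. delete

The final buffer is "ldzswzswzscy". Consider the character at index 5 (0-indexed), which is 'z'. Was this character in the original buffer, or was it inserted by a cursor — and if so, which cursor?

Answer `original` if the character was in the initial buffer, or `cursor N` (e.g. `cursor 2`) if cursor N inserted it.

After op 1 (insert('z')): buffer="ldzdzhzvcy" (len 10), cursors c1@3 c2@5 c3@7, authorship ..1.2.3...
After op 2 (insert('s')): buffer="ldzsdzshzsvcy" (len 13), cursors c1@4 c2@7 c3@10, authorship ..11.22.33...
After op 3 (insert('w')): buffer="ldzswdzswhzswvcy" (len 16), cursors c1@5 c2@9 c3@13, authorship ..111.222.333...
After op 4 (move_right): buffer="ldzswdzswhzswvcy" (len 16), cursors c1@6 c2@10 c3@14, authorship ..111.222.333...
After op 5 (add_cursor(13)): buffer="ldzswdzswhzswvcy" (len 16), cursors c1@6 c2@10 c4@13 c3@14, authorship ..111.222.333...
After op 6 (delete): buffer="ldzswzswzscy" (len 12), cursors c1@5 c2@8 c3@10 c4@10, authorship ..11122233..
Authorship (.=original, N=cursor N): . . 1 1 1 2 2 2 3 3 . .
Index 5: author = 2

Answer: cursor 2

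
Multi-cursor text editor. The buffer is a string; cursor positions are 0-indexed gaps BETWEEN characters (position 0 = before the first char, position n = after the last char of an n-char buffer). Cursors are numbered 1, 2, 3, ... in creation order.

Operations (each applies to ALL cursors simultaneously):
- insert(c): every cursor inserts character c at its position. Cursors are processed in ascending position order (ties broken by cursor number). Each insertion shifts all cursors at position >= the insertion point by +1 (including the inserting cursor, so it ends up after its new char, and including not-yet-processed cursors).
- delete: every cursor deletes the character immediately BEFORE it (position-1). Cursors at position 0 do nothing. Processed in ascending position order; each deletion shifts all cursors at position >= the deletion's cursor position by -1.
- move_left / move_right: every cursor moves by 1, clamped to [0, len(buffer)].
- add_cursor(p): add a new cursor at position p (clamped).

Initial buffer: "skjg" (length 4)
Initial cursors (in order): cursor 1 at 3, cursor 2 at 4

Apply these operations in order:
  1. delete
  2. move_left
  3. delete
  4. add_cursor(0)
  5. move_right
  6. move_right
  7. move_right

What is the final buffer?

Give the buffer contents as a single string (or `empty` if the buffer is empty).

After op 1 (delete): buffer="sk" (len 2), cursors c1@2 c2@2, authorship ..
After op 2 (move_left): buffer="sk" (len 2), cursors c1@1 c2@1, authorship ..
After op 3 (delete): buffer="k" (len 1), cursors c1@0 c2@0, authorship .
After op 4 (add_cursor(0)): buffer="k" (len 1), cursors c1@0 c2@0 c3@0, authorship .
After op 5 (move_right): buffer="k" (len 1), cursors c1@1 c2@1 c3@1, authorship .
After op 6 (move_right): buffer="k" (len 1), cursors c1@1 c2@1 c3@1, authorship .
After op 7 (move_right): buffer="k" (len 1), cursors c1@1 c2@1 c3@1, authorship .

Answer: k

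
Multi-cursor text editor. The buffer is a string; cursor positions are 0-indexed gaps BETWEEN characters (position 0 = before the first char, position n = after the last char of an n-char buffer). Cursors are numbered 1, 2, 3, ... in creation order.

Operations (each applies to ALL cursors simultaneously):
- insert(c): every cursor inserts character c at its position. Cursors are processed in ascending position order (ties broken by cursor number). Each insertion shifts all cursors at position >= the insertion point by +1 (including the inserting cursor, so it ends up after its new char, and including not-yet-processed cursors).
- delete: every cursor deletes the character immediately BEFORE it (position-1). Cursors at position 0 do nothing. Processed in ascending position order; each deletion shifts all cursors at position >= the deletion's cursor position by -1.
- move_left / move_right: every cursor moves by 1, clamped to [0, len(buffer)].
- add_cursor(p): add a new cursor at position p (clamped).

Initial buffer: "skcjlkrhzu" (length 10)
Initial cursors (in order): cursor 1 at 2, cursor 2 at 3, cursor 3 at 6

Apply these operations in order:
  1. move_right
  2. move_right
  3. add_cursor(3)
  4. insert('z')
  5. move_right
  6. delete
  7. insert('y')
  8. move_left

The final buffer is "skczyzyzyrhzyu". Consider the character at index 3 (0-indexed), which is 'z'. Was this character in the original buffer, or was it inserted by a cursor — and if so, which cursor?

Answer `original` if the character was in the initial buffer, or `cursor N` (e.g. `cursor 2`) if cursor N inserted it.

Answer: cursor 4

Derivation:
After op 1 (move_right): buffer="skcjlkrhzu" (len 10), cursors c1@3 c2@4 c3@7, authorship ..........
After op 2 (move_right): buffer="skcjlkrhzu" (len 10), cursors c1@4 c2@5 c3@8, authorship ..........
After op 3 (add_cursor(3)): buffer="skcjlkrhzu" (len 10), cursors c4@3 c1@4 c2@5 c3@8, authorship ..........
After op 4 (insert('z')): buffer="skczjzlzkrhzzu" (len 14), cursors c4@4 c1@6 c2@8 c3@12, authorship ...4.1.2...3..
After op 5 (move_right): buffer="skczjzlzkrhzzu" (len 14), cursors c4@5 c1@7 c2@9 c3@13, authorship ...4.1.2...3..
After op 6 (delete): buffer="skczzzrhzu" (len 10), cursors c4@4 c1@5 c2@6 c3@9, authorship ...412..3.
After op 7 (insert('y')): buffer="skczyzyzyrhzyu" (len 14), cursors c4@5 c1@7 c2@9 c3@13, authorship ...441122..33.
After op 8 (move_left): buffer="skczyzyzyrhzyu" (len 14), cursors c4@4 c1@6 c2@8 c3@12, authorship ...441122..33.
Authorship (.=original, N=cursor N): . . . 4 4 1 1 2 2 . . 3 3 .
Index 3: author = 4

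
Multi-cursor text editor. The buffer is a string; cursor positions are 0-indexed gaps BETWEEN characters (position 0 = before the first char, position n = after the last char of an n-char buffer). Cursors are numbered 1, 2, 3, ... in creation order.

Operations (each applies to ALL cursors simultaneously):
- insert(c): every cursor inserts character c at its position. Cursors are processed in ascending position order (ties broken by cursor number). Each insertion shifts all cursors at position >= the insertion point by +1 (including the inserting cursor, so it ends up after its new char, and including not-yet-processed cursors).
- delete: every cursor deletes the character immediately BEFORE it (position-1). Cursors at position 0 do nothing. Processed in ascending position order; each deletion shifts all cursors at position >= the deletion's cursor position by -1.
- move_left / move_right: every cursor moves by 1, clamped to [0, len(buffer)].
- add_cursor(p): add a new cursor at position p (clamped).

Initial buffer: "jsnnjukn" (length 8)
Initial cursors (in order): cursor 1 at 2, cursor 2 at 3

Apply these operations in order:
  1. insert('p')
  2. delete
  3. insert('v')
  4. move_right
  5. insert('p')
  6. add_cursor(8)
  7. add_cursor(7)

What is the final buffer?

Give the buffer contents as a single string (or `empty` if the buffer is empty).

Answer: jsvnpvnpjukn

Derivation:
After op 1 (insert('p')): buffer="jspnpnjukn" (len 10), cursors c1@3 c2@5, authorship ..1.2.....
After op 2 (delete): buffer="jsnnjukn" (len 8), cursors c1@2 c2@3, authorship ........
After op 3 (insert('v')): buffer="jsvnvnjukn" (len 10), cursors c1@3 c2@5, authorship ..1.2.....
After op 4 (move_right): buffer="jsvnvnjukn" (len 10), cursors c1@4 c2@6, authorship ..1.2.....
After op 5 (insert('p')): buffer="jsvnpvnpjukn" (len 12), cursors c1@5 c2@8, authorship ..1.12.2....
After op 6 (add_cursor(8)): buffer="jsvnpvnpjukn" (len 12), cursors c1@5 c2@8 c3@8, authorship ..1.12.2....
After op 7 (add_cursor(7)): buffer="jsvnpvnpjukn" (len 12), cursors c1@5 c4@7 c2@8 c3@8, authorship ..1.12.2....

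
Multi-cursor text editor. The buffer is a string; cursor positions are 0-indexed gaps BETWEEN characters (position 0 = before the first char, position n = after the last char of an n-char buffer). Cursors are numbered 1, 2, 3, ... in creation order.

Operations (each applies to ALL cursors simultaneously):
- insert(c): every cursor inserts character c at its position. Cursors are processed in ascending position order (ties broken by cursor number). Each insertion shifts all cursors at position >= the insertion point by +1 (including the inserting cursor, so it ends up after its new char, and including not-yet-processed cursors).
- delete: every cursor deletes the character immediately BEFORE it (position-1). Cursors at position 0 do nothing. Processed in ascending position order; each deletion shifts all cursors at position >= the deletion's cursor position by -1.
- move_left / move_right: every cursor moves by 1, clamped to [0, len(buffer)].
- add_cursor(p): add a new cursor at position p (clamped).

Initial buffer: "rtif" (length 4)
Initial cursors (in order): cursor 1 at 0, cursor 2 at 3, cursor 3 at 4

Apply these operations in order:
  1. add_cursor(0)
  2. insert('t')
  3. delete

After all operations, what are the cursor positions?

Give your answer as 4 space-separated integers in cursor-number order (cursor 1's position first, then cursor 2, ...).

After op 1 (add_cursor(0)): buffer="rtif" (len 4), cursors c1@0 c4@0 c2@3 c3@4, authorship ....
After op 2 (insert('t')): buffer="ttrtitft" (len 8), cursors c1@2 c4@2 c2@6 c3@8, authorship 14...2.3
After op 3 (delete): buffer="rtif" (len 4), cursors c1@0 c4@0 c2@3 c3@4, authorship ....

Answer: 0 3 4 0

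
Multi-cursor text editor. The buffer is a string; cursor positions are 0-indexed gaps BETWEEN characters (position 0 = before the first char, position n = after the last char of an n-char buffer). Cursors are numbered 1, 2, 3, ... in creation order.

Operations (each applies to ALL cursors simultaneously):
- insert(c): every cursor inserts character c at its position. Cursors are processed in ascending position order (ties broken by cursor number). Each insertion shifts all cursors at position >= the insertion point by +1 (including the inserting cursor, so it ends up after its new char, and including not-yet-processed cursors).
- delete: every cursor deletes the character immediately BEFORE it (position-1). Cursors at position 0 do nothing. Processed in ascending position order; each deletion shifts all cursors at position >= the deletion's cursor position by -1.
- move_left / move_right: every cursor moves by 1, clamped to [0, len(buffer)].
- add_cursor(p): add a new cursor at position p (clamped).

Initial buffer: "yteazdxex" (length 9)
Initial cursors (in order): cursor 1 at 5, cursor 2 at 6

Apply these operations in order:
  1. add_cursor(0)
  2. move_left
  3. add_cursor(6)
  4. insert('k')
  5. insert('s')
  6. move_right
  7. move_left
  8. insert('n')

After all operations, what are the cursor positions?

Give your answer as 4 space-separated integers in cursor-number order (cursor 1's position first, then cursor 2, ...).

After op 1 (add_cursor(0)): buffer="yteazdxex" (len 9), cursors c3@0 c1@5 c2@6, authorship .........
After op 2 (move_left): buffer="yteazdxex" (len 9), cursors c3@0 c1@4 c2@5, authorship .........
After op 3 (add_cursor(6)): buffer="yteazdxex" (len 9), cursors c3@0 c1@4 c2@5 c4@6, authorship .........
After op 4 (insert('k')): buffer="kyteakzkdkxex" (len 13), cursors c3@1 c1@6 c2@8 c4@10, authorship 3....1.2.4...
After op 5 (insert('s')): buffer="ksyteakszksdksxex" (len 17), cursors c3@2 c1@8 c2@11 c4@14, authorship 33....11.22.44...
After op 6 (move_right): buffer="ksyteakszksdksxex" (len 17), cursors c3@3 c1@9 c2@12 c4@15, authorship 33....11.22.44...
After op 7 (move_left): buffer="ksyteakszksdksxex" (len 17), cursors c3@2 c1@8 c2@11 c4@14, authorship 33....11.22.44...
After op 8 (insert('n')): buffer="ksnyteaksnzksndksnxex" (len 21), cursors c3@3 c1@10 c2@14 c4@18, authorship 333....111.222.444...

Answer: 10 14 3 18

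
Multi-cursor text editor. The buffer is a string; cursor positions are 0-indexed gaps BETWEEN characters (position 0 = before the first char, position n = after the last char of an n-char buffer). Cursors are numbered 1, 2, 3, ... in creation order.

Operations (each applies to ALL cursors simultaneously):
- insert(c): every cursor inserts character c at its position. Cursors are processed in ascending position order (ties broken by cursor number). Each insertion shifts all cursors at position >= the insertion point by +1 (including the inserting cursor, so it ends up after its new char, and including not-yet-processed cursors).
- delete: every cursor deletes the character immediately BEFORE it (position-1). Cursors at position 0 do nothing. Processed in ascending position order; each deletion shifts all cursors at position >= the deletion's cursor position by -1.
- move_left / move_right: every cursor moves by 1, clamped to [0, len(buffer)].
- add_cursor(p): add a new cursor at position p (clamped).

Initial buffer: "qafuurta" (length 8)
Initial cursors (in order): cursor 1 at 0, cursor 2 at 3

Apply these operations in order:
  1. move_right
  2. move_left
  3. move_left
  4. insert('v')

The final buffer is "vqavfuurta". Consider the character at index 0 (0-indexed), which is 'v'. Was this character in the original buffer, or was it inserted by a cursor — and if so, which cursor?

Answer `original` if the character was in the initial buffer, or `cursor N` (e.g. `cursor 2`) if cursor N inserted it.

After op 1 (move_right): buffer="qafuurta" (len 8), cursors c1@1 c2@4, authorship ........
After op 2 (move_left): buffer="qafuurta" (len 8), cursors c1@0 c2@3, authorship ........
After op 3 (move_left): buffer="qafuurta" (len 8), cursors c1@0 c2@2, authorship ........
After op 4 (insert('v')): buffer="vqavfuurta" (len 10), cursors c1@1 c2@4, authorship 1..2......
Authorship (.=original, N=cursor N): 1 . . 2 . . . . . .
Index 0: author = 1

Answer: cursor 1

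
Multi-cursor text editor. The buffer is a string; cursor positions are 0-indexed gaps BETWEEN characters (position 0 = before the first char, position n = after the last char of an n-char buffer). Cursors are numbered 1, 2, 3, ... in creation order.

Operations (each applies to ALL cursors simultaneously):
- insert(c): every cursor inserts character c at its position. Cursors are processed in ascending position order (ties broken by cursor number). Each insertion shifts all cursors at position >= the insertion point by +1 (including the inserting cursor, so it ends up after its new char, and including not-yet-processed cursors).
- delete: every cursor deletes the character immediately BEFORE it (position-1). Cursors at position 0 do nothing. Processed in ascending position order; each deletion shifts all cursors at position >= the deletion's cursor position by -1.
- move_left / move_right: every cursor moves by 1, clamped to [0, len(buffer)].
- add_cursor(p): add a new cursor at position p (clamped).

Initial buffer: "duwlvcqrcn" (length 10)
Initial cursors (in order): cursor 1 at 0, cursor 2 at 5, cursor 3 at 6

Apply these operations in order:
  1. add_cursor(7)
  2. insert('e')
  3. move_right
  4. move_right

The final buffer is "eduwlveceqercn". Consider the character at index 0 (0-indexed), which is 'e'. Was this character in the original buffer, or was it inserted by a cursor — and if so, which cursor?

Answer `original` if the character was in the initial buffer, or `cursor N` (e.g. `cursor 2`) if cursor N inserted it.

Answer: cursor 1

Derivation:
After op 1 (add_cursor(7)): buffer="duwlvcqrcn" (len 10), cursors c1@0 c2@5 c3@6 c4@7, authorship ..........
After op 2 (insert('e')): buffer="eduwlveceqercn" (len 14), cursors c1@1 c2@7 c3@9 c4@11, authorship 1.....2.3.4...
After op 3 (move_right): buffer="eduwlveceqercn" (len 14), cursors c1@2 c2@8 c3@10 c4@12, authorship 1.....2.3.4...
After op 4 (move_right): buffer="eduwlveceqercn" (len 14), cursors c1@3 c2@9 c3@11 c4@13, authorship 1.....2.3.4...
Authorship (.=original, N=cursor N): 1 . . . . . 2 . 3 . 4 . . .
Index 0: author = 1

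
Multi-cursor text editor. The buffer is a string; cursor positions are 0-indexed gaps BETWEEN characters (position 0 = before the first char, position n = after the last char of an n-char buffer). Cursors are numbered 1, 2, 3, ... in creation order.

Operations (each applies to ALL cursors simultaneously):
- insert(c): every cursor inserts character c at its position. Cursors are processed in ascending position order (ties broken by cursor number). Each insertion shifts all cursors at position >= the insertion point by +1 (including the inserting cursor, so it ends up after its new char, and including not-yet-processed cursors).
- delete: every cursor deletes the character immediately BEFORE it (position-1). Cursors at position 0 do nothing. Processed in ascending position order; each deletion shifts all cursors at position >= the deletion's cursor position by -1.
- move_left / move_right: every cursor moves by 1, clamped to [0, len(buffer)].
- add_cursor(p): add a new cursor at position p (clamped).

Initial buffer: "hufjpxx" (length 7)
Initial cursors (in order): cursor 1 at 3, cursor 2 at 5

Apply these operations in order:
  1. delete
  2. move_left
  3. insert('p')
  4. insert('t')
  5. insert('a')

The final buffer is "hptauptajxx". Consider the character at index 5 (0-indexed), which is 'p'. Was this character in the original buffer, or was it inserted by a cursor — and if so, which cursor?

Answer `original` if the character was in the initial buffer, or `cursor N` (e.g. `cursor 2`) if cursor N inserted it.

After op 1 (delete): buffer="hujxx" (len 5), cursors c1@2 c2@3, authorship .....
After op 2 (move_left): buffer="hujxx" (len 5), cursors c1@1 c2@2, authorship .....
After op 3 (insert('p')): buffer="hpupjxx" (len 7), cursors c1@2 c2@4, authorship .1.2...
After op 4 (insert('t')): buffer="hptuptjxx" (len 9), cursors c1@3 c2@6, authorship .11.22...
After op 5 (insert('a')): buffer="hptauptajxx" (len 11), cursors c1@4 c2@8, authorship .111.222...
Authorship (.=original, N=cursor N): . 1 1 1 . 2 2 2 . . .
Index 5: author = 2

Answer: cursor 2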